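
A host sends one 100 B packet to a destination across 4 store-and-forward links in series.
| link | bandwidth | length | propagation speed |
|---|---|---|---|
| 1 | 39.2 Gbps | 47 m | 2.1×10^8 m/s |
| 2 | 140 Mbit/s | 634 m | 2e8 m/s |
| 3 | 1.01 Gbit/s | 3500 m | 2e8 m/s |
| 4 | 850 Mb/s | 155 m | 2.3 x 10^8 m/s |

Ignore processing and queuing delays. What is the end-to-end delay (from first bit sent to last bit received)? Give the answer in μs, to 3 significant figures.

L = 100 × 8 = 800 bits.
Transmission delays (L/R per hop): 0.0204082, 5.71429, 0.792079, 0.941176 μs; sum = 7.46795 μs.
Propagation delays (d/s per hop): 0.22381, 3.17, 17.5, 0.673913 μs; sum = 21.5677 μs.
End-to-end = 29.0 μs.

29.0 μs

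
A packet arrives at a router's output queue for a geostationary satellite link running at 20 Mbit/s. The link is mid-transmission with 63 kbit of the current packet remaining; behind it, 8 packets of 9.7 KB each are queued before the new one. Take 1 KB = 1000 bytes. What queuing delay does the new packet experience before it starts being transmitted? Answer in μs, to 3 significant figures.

Each queued packet: L/R = 77600/20000000 = 3880 μs.
8 queued → 31040 μs.
Plus remaining 63000 bits of current packet: 3150 μs.
Queuing delay = 34200 μs.

34200 μs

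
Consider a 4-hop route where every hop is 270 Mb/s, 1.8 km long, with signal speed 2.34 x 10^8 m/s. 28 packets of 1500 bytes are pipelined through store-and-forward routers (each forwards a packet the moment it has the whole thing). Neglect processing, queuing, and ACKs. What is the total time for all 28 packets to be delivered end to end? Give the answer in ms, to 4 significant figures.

Per-hop transmission t_tx = L/R = 12000/270000000 = 0.0444444 ms.
Per-hop propagation t_prop = 1800/234000000 = 0.00769231 ms.
Pipeline fill: first packet needs 4·t_tx to clear all hops; remaining 27 packets each add one t_tx.
Total = (4+28-1)·t_tx + 4·t_prop = 31·0.0444444 + 4·0.00769231 = 1.409 ms.

1.409 ms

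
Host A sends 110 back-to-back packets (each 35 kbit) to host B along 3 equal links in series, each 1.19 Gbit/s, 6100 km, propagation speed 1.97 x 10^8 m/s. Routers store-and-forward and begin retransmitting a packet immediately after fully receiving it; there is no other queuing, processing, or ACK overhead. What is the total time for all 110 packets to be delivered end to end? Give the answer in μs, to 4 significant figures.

Per-hop transmission t_tx = L/R = 35000/1190000000 = 29.4118 μs.
Per-hop propagation t_prop = 6100000/197000000 = 30964.5 μs.
Pipeline fill: first packet needs 3·t_tx to clear all hops; remaining 109 packets each add one t_tx.
Total = (3+110-1)·t_tx + 3·t_prop = 112·29.4118 + 3·30964.5 = 96190 μs.

96190 μs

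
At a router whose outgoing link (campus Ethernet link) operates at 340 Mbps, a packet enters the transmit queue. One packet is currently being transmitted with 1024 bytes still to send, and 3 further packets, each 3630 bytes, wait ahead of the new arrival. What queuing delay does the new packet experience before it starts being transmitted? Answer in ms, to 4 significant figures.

Each queued packet: L/R = 29040/340000000 = 0.0854118 ms.
3 queued → 0.256235 ms.
Plus remaining 8192 bits of current packet: 0.0240941 ms.
Queuing delay = 0.2803 ms.

0.2803 ms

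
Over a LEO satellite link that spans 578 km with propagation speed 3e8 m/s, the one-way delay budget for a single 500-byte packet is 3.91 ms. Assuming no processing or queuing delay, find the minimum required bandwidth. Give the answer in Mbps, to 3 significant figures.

2.02 Mbps

L = 4000 bits.
Propagation delay = 578000 / 300000000 = 1.92667 ms.
Transmission budget = 3.91 − 1.92667 = 1.98333 ms.
R ≥ L / t_tx = 4000 bits / 0.00198333 s = 2.02 Mbps.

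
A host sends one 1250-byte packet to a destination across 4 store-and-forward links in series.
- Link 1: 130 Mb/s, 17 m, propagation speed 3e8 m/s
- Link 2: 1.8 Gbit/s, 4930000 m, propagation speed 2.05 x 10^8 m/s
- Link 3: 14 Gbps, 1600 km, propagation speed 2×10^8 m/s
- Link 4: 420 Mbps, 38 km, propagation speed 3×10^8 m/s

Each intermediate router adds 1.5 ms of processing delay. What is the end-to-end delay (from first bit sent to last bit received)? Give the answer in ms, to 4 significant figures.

36.78 ms

L = 1250 × 8 = 10000 bits.
Transmission delays (L/R per hop): 0.0769231, 0.00555556, 0.000714286, 0.0238095 ms; sum = 0.107002 ms.
Propagation delays (d/s per hop): 5.66667e-05, 24.0488, 8, 0.126667 ms; sum = 32.1755 ms.
Processing at 3 router(s): 3 × 1.5 ms = 4.5 ms.
End-to-end = 36.78 ms.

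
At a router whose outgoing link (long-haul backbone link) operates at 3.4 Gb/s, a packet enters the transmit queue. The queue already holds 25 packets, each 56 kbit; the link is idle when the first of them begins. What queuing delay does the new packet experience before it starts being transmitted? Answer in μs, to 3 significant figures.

412 μs

Each queued packet: L/R = 56000/3400000000 = 16.4706 μs.
25 queued → 411.765 μs.
Queuing delay = 412 μs.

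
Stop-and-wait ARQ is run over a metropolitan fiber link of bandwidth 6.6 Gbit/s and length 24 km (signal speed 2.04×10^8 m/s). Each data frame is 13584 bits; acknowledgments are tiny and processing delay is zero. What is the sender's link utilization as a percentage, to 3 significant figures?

0.867 %

t_tx = L/R = 13584/6600000000 = 2.05818e-06 s.
t_prop = 24000/204000000 = 0.000117647 s; RTT = 0.000235294 s.
Cycle = t_tx + RTT = 0.000237352 s.
Utilization = t_tx / cycle = 2.05818e-06/0.000237352 = 0.867 %.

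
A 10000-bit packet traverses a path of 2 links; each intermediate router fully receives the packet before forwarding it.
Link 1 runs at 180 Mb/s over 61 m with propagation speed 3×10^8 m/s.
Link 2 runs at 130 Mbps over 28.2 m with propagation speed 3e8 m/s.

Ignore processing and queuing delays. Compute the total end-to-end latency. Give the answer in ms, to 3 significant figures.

0.133 ms

Transmission delays (L/R per hop): 0.0555556, 0.0769231 ms; sum = 0.132479 ms.
Propagation delays (d/s per hop): 0.000203333, 9.4e-05 ms; sum = 0.000297333 ms.
End-to-end = 0.133 ms.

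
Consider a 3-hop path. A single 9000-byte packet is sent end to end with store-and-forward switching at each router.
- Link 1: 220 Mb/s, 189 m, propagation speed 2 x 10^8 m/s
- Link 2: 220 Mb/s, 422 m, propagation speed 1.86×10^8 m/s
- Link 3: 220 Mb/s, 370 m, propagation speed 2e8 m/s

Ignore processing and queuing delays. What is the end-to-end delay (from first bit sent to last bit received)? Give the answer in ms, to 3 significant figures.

L = 9000 × 8 = 72000 bits.
Transmission delay per hop = L/R = 72000/220000000 = 0.327273 ms; 3 hops → 0.981818 ms.
Propagation delays (d/s per hop): 0.000945, 0.00226882, 0.00185 ms; sum = 0.00506382 ms.
End-to-end = 0.987 ms.

0.987 ms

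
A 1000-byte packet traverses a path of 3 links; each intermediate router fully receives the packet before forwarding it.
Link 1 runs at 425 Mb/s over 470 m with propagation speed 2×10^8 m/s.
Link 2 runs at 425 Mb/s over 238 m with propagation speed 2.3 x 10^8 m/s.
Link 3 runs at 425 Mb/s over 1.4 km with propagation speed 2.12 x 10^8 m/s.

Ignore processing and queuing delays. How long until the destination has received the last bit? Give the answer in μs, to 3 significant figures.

L = 1000 × 8 = 8000 bits.
Transmission delay per hop = L/R = 8000/425000000 = 18.8235 μs; 3 hops → 56.4706 μs.
Propagation delays (d/s per hop): 2.35, 1.03478, 6.60377 μs; sum = 9.98856 μs.
End-to-end = 66.5 μs.

66.5 μs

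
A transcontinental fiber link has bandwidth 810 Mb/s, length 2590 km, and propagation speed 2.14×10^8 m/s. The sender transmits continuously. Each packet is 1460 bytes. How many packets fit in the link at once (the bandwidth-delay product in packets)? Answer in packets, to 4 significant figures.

Propagation delay = 2590000 / 214000000 = 0.0121028 s.
BDP = R × t_prop = 810000000 × 0.0121028 = 9803270 bits.
In packets of 11680 bits: 839.3 packets.

839.3 packets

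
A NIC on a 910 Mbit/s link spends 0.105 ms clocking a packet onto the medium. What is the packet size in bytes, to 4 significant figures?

L = R × t_tx = 910000000 b/s × 0.000105 s = 95550 bits.
In bytes: 95550 / 8 = 11940 bytes.

11940 bytes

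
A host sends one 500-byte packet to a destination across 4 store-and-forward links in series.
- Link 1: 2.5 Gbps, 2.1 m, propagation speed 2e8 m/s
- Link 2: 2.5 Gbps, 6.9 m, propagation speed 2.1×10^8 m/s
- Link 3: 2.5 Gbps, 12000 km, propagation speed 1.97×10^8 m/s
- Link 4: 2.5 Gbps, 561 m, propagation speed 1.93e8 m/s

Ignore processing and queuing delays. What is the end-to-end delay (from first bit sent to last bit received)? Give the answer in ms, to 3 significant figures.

L = 500 × 8 = 4000 bits.
Transmission delay per hop = L/R = 4000/2500000000 = 0.0016 ms; 4 hops → 0.0064 ms.
Propagation delays (d/s per hop): 1.05e-05, 3.28571e-05, 60.9137, 0.00290674 ms; sum = 60.9167 ms.
End-to-end = 60.9 ms.

60.9 ms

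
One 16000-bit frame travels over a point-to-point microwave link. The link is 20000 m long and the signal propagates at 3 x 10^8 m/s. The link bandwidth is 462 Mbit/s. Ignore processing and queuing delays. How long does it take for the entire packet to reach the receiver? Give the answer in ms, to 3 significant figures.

0.101 ms

Transmission delay = L/R = 16000 / 462000000 = 0.034632 ms.
Propagation delay = d/s = 20000 m / 300000000 m/s = 0.0666667 ms.
Total = 0.101 ms.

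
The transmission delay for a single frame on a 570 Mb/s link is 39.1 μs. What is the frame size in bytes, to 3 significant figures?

2790 bytes

L = R × t_tx = 570000000 b/s × 3.91e-05 s = 22287 bits.
In bytes: 22287 / 8 = 2790 bytes.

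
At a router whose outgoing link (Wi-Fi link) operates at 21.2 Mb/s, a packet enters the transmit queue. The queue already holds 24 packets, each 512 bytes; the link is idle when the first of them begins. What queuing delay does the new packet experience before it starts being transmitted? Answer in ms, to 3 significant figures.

Each queued packet: L/R = 4096/21200000 = 0.193208 ms.
24 queued → 4.63698 ms.
Queuing delay = 4.64 ms.

4.64 ms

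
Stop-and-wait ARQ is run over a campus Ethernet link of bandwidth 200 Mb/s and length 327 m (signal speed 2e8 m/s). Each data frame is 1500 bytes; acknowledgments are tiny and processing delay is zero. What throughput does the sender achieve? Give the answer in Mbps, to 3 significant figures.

t_tx = L/R = 12000/200000000 = 6e-05 s.
t_prop = 327/200000000 = 1.635e-06 s; RTT = 3.27e-06 s.
Cycle = t_tx + RTT = 6.327e-05 s.
Throughput = L / cycle = 12000 / 6.327e-05 = 190 Mbps.

190 Mbps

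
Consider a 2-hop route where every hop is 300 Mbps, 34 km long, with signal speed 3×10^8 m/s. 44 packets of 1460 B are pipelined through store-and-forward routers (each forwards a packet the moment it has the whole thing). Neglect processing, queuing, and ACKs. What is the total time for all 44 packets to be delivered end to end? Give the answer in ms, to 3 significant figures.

1.98 ms

Per-hop transmission t_tx = L/R = 11680/300000000 = 0.0389333 ms.
Per-hop propagation t_prop = 34000/300000000 = 0.113333 ms.
Pipeline fill: first packet needs 2·t_tx to clear all hops; remaining 43 packets each add one t_tx.
Total = (2+44-1)·t_tx + 2·t_prop = 45·0.0389333 + 2·0.113333 = 1.98 ms.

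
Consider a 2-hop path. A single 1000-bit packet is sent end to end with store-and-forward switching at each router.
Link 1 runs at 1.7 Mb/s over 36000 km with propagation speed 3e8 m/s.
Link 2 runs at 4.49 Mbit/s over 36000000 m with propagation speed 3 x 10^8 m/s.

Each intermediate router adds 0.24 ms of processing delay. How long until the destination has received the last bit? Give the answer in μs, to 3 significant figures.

Transmission delays (L/R per hop): 588.235, 222.717 μs; sum = 810.952 μs.
Propagation delays (d/s per hop): 120000, 120000 μs; sum = 240000 μs.
Processing at 1 router(s): 1 × 0.24 ms = 240 μs.
End-to-end = 241000 μs.

241000 μs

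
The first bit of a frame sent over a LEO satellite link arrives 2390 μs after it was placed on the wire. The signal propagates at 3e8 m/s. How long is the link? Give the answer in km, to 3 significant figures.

d = s × t_prop = 300000000 × 0.00239 = 717 km.

717 km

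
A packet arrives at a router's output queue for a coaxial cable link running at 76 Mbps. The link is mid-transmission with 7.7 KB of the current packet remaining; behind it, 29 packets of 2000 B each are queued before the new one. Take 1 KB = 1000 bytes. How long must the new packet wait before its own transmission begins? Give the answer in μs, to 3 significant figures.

6920 μs

Each queued packet: L/R = 16000/76000000 = 210.526 μs.
29 queued → 6105.26 μs.
Plus remaining 61600 bits of current packet: 810.526 μs.
Queuing delay = 6920 μs.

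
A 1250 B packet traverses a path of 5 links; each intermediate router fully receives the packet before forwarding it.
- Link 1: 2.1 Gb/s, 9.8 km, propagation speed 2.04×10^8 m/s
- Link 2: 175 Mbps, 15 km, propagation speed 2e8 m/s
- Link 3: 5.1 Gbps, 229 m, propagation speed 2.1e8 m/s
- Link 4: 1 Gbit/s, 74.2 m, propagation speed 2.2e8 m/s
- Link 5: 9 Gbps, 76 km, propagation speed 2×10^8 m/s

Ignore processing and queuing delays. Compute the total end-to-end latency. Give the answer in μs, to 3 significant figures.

L = 1250 × 8 = 10000 bits.
Transmission delays (L/R per hop): 4.7619, 57.1429, 1.96078, 10, 1.11111 μs; sum = 74.9767 μs.
Propagation delays (d/s per hop): 48.0392, 75, 1.09048, 0.337273, 380 μs; sum = 504.467 μs.
End-to-end = 579 μs.

579 μs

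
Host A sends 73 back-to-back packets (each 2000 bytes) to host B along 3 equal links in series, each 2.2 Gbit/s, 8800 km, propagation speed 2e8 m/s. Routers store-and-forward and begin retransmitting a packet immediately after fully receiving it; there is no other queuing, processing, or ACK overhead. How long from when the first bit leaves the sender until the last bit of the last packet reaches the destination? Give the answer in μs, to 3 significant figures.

133000 μs

Per-hop transmission t_tx = L/R = 16000/2200000000 = 7.27273 μs.
Per-hop propagation t_prop = 8800000/200000000 = 44000 μs.
Pipeline fill: first packet needs 3·t_tx to clear all hops; remaining 72 packets each add one t_tx.
Total = (3+73-1)·t_tx + 3·t_prop = 75·7.27273 + 3·44000 = 133000 μs.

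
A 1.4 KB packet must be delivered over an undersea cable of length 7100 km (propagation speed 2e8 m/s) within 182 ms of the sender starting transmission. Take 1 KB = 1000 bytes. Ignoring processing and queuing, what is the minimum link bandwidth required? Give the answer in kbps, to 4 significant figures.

L = 11200 bits.
Propagation delay = 7100000 / 200000000 = 35.5 ms.
Transmission budget = 182 − 35.5 = 146.5 ms.
R ≥ L / t_tx = 11200 bits / 0.1465 s = 76.45 kbps.

76.45 kbps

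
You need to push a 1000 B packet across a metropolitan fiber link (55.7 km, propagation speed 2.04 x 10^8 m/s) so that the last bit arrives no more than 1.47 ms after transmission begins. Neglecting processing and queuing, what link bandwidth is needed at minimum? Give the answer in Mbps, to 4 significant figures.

L = 8000 bits.
Propagation delay = 55700 / 204000000 = 0.273039 ms.
Transmission budget = 1.47 − 0.273039 = 1.19696 ms.
R ≥ L / t_tx = 8000 bits / 0.00119696 s = 6.684 Mbps.

6.684 Mbps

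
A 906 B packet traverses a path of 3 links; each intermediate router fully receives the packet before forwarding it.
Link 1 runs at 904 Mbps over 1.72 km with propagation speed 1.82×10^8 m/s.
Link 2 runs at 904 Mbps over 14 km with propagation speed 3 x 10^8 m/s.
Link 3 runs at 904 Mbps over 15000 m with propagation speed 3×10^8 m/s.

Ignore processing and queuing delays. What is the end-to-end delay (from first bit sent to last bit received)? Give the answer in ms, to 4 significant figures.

0.1302 ms

L = 906 × 8 = 7248 bits.
Transmission delay per hop = L/R = 7248/904000000 = 0.0080177 ms; 3 hops → 0.0240531 ms.
Propagation delays (d/s per hop): 0.00945055, 0.0466667, 0.05 ms; sum = 0.106117 ms.
End-to-end = 0.1302 ms.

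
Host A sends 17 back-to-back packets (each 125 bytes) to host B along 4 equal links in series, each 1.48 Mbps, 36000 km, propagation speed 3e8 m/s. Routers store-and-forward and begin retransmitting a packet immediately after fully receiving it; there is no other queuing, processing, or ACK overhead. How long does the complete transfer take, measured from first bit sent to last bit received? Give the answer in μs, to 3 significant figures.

494000 μs

Per-hop transmission t_tx = L/R = 1000/1480000 = 675.676 μs.
Per-hop propagation t_prop = 36000000/300000000 = 120000 μs.
Pipeline fill: first packet needs 4·t_tx to clear all hops; remaining 16 packets each add one t_tx.
Total = (4+17-1)·t_tx + 4·t_prop = 20·675.676 + 4·120000 = 494000 μs.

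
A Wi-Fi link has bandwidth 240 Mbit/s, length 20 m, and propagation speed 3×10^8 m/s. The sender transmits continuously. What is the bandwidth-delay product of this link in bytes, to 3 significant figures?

2.00 bytes

Propagation delay = 20 / 300000000 = 6.66667e-08 s.
BDP = R × t_prop = 240000000 × 6.66667e-08 = 16 bits.
In bytes: 16/8 = 2.00 bytes.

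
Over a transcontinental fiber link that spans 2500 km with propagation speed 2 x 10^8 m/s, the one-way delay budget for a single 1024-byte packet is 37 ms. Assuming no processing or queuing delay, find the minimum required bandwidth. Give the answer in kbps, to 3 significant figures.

334 kbps

L = 8192 bits.
Propagation delay = 2500000 / 200000000 = 12.5 ms.
Transmission budget = 37 − 12.5 = 24.5 ms.
R ≥ L / t_tx = 8192 bits / 0.0245 s = 334 kbps.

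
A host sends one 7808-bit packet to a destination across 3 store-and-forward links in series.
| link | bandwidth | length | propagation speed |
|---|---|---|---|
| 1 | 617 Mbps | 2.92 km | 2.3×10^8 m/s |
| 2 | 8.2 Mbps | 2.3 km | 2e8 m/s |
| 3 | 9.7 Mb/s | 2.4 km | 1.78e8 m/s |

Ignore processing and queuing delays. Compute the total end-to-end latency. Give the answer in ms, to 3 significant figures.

Transmission delays (L/R per hop): 0.0126548, 0.952195, 0.804948 ms; sum = 1.7698 ms.
Propagation delays (d/s per hop): 0.0126957, 0.0115, 0.0134831 ms; sum = 0.0376788 ms.
End-to-end = 1.81 ms.

1.81 ms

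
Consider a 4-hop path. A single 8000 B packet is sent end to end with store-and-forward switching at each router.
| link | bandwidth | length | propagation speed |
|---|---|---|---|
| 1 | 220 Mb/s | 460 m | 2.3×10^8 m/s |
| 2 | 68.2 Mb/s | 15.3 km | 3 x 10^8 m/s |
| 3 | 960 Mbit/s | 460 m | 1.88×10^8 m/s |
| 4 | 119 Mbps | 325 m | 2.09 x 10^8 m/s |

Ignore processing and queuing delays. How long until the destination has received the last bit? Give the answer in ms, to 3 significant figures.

L = 8000 × 8 = 64000 bits.
Transmission delays (L/R per hop): 0.290909, 0.938416, 0.0666667, 0.537815 ms; sum = 1.83381 ms.
Propagation delays (d/s per hop): 0.002, 0.051, 0.00244681, 0.00155502 ms; sum = 0.0570018 ms.
End-to-end = 1.89 ms.

1.89 ms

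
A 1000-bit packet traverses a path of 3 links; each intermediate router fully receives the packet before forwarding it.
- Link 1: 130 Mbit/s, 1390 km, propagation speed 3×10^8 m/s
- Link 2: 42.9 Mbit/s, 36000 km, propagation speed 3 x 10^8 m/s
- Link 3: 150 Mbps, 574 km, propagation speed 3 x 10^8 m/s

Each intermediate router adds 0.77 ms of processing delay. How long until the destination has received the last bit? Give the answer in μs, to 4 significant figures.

128100 μs

Transmission delays (L/R per hop): 7.69231, 23.31, 6.66667 μs; sum = 37.669 μs.
Propagation delays (d/s per hop): 4633.33, 120000, 1913.33 μs; sum = 126547 μs.
Processing at 2 router(s): 2 × 0.77 ms = 1540 μs.
End-to-end = 128100 μs.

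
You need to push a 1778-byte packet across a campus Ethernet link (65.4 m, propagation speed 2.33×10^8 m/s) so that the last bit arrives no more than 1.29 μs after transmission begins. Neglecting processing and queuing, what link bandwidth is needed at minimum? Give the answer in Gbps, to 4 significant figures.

L = 14224 bits.
Propagation delay = 65.4 / 233000000 = 0.280687 μs.
Transmission budget = 1.29 − 0.280687 = 1.00931 μs.
R ≥ L / t_tx = 14224 bits / 1.00931e-06 s = 14.09 Gbps.

14.09 Gbps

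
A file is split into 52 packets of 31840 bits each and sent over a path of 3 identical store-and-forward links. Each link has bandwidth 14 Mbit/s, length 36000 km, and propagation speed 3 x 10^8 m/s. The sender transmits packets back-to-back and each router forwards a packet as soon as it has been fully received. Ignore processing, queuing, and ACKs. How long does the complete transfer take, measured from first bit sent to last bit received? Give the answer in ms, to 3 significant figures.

Per-hop transmission t_tx = L/R = 31840/14000000 = 2.27429 ms.
Per-hop propagation t_prop = 36000000/300000000 = 120 ms.
Pipeline fill: first packet needs 3·t_tx to clear all hops; remaining 51 packets each add one t_tx.
Total = (3+52-1)·t_tx + 3·t_prop = 54·2.27429 + 3·120 = 483 ms.

483 ms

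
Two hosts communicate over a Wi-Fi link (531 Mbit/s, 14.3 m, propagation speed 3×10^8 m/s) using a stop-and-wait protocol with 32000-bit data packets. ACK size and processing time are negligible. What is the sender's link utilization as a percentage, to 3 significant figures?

99.8 %

t_tx = L/R = 32000/531000000 = 6.02637e-05 s.
t_prop = 14.3/300000000 = 4.76667e-08 s; RTT = 9.53333e-08 s.
Cycle = t_tx + RTT = 6.0359e-05 s.
Utilization = t_tx / cycle = 6.02637e-05/6.0359e-05 = 99.8 %.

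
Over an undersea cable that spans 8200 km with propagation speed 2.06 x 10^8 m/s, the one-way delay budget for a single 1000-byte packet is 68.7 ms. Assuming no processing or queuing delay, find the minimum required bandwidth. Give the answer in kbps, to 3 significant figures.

L = 8000 bits.
Propagation delay = 8200000 / 206000000 = 39.8058 ms.
Transmission budget = 68.7 − 39.8058 = 28.8942 ms.
R ≥ L / t_tx = 8000 bits / 0.0288942 s = 277 kbps.

277 kbps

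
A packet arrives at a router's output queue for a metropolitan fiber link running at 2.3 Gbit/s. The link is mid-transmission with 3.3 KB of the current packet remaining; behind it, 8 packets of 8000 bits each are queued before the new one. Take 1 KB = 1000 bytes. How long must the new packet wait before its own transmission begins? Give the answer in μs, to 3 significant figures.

Each queued packet: L/R = 8000/2300000000 = 3.47826 μs.
8 queued → 27.8261 μs.
Plus remaining 26400 bits of current packet: 11.4783 μs.
Queuing delay = 39.3 μs.

39.3 μs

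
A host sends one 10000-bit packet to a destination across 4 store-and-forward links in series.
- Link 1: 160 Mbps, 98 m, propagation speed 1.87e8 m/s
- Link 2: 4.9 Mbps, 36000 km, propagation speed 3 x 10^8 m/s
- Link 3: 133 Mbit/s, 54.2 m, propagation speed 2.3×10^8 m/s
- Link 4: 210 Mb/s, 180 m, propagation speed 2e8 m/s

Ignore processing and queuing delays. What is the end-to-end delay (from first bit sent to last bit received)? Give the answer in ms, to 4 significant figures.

122.2 ms

Transmission delays (L/R per hop): 0.0625, 2.04082, 0.075188, 0.047619 ms; sum = 2.22612 ms.
Propagation delays (d/s per hop): 0.000524064, 120, 0.000235652, 0.0009 ms; sum = 120.002 ms.
End-to-end = 122.2 ms.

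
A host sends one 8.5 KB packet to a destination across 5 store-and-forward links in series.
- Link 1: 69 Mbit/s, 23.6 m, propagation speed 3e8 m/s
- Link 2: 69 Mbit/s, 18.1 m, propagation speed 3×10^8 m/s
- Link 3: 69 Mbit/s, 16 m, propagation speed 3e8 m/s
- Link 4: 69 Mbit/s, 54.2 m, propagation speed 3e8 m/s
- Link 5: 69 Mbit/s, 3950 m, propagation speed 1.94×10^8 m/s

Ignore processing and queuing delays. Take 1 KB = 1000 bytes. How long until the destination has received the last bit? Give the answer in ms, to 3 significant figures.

L = 68000 bits.
Transmission delay per hop = L/R = 68000/69000000 = 0.985507 ms; 5 hops → 4.92754 ms.
Propagation delays (d/s per hop): 7.86667e-05, 6.03333e-05, 5.33333e-05, 0.000180667, 0.0203608 ms; sum = 0.0207338 ms.
End-to-end = 4.95 ms.

4.95 ms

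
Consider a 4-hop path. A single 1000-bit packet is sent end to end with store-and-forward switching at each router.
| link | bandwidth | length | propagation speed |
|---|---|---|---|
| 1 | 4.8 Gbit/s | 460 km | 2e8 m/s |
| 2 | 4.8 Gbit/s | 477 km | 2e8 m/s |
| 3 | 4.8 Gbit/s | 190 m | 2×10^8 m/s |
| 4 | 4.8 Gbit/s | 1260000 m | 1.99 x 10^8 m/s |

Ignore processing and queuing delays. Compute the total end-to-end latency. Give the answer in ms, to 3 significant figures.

Transmission delay per hop = L/R = 1000/4800000000 = 0.000208333 ms; 4 hops → 0.000833333 ms.
Propagation delays (d/s per hop): 2.3, 2.385, 0.00095, 6.33166 ms; sum = 11.0176 ms.
End-to-end = 11.0 ms.

11.0 ms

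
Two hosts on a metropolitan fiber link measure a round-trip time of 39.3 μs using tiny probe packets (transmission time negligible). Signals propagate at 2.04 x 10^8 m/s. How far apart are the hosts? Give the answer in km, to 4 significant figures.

4.009 km

One-way propagation = RTT/2 = 19.65 μs.
d = s × t = 204000000 × 1.965e-05 = 4.009 km.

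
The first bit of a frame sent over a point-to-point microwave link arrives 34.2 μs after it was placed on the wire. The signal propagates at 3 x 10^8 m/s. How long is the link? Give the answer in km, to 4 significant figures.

d = s × t_prop = 300000000 × 3.42e-05 = 10.26 km.

10.26 km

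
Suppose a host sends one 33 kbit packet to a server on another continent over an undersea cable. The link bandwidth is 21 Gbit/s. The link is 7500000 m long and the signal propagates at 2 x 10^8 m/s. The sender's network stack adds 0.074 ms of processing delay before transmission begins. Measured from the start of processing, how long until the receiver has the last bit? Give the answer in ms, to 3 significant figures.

37.6 ms

L = 33000 bits.
Transmission delay = L/R = 33000 / 21000000000 = 0.00157143 ms.
Propagation delay = d/s = 7500000 m / 200000000 m/s = 37.5 ms.
Plus processing delay 0.074 ms = 0.074 ms.
Total = 37.6 ms.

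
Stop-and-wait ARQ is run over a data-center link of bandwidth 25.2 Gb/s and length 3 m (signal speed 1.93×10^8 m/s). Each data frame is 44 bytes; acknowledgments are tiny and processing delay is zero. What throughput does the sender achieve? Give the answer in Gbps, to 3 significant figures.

t_tx = L/R = 352/25200000000 = 1.39683e-08 s.
t_prop = 3/193000000 = 1.5544e-08 s; RTT = 3.10881e-08 s.
Cycle = t_tx + RTT = 4.50563e-08 s.
Throughput = L / cycle = 352 / 4.50563e-08 = 7.81 Gbps.

7.81 Gbps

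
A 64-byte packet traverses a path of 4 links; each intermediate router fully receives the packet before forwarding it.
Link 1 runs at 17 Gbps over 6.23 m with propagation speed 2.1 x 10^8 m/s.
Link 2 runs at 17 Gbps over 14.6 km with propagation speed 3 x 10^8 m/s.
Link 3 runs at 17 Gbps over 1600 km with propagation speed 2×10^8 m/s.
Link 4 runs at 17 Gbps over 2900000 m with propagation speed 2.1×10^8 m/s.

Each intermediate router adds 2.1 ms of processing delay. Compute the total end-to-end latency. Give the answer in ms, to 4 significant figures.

L = 64 × 8 = 512 bits.
Transmission delay per hop = L/R = 512/17000000000 = 3.01176e-05 ms; 4 hops → 0.000120471 ms.
Propagation delays (d/s per hop): 2.96667e-05, 0.0486667, 8, 13.8095 ms; sum = 21.8582 ms.
Processing at 3 router(s): 3 × 2.1 ms = 6.3 ms.
End-to-end = 28.16 ms.

28.16 ms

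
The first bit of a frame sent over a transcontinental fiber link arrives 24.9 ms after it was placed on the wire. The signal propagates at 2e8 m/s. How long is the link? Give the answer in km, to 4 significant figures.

d = s × t_prop = 200000000 × 0.0249 = 4980 km.

4980 km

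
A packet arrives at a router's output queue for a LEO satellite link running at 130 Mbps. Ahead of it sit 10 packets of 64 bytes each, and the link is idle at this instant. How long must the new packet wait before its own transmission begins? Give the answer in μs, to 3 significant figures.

Each queued packet: L/R = 512/130000000 = 3.93846 μs.
10 queued → 39.3846 μs.
Queuing delay = 39.4 μs.

39.4 μs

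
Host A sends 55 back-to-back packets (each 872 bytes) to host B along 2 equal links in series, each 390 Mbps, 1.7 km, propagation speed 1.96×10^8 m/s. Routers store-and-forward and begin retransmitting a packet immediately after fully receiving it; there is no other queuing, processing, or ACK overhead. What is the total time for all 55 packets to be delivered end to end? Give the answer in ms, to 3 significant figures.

Per-hop transmission t_tx = L/R = 6976/390000000 = 0.0178872 ms.
Per-hop propagation t_prop = 1700/196000000 = 0.00867347 ms.
Pipeline fill: first packet needs 2·t_tx to clear all hops; remaining 54 packets each add one t_tx.
Total = (2+55-1)·t_tx + 2·t_prop = 56·0.0178872 + 2·0.00867347 = 1.02 ms.

1.02 ms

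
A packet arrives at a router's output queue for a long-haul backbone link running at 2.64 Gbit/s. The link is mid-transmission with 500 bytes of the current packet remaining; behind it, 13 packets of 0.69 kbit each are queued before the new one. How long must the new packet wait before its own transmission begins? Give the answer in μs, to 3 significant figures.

4.91 μs

Each queued packet: L/R = 690/2640000000 = 0.261364 μs.
13 queued → 3.39773 μs.
Plus remaining 4000 bits of current packet: 1.51515 μs.
Queuing delay = 4.91 μs.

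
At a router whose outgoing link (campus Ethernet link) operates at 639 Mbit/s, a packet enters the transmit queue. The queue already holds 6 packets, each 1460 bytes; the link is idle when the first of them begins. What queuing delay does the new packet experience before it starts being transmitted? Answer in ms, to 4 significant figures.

0.1097 ms

Each queued packet: L/R = 11680/639000000 = 0.0182786 ms.
6 queued → 0.109671 ms.
Queuing delay = 0.1097 ms.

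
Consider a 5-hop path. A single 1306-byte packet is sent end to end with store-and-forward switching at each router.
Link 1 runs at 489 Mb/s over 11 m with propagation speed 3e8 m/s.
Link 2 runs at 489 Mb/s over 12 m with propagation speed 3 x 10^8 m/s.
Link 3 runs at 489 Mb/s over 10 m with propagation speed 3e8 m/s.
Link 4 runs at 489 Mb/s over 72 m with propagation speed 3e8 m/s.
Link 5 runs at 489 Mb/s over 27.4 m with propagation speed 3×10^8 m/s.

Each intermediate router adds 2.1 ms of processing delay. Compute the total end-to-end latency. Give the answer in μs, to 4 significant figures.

L = 1306 × 8 = 10448 bits.
Transmission delay per hop = L/R = 10448/489000000 = 21.3661 μs; 5 hops → 106.83 μs.
Propagation delays (d/s per hop): 0.0366667, 0.04, 0.0333333, 0.24, 0.0913333 μs; sum = 0.441333 μs.
Processing at 4 router(s): 4 × 2.1 ms = 8400 μs.
End-to-end = 8507 μs.

8507 μs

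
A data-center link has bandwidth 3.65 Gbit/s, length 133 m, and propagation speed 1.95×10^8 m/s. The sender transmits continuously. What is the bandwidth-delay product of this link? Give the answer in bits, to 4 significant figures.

2489 bits

Propagation delay = 133 / 195000000 = 6.82051e-07 s.
BDP = R × t_prop = 3650000000 × 6.82051e-07 = 2489.49 bits.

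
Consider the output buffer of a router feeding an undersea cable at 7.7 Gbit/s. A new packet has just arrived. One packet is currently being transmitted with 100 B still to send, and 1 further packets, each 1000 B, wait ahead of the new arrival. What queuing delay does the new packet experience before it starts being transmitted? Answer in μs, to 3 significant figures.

1.14 μs

Each queued packet: L/R = 8000/7700000000 = 1.03896 μs.
1 queued → 1.03896 μs.
Plus remaining 800 bits of current packet: 0.103896 μs.
Queuing delay = 1.14 μs.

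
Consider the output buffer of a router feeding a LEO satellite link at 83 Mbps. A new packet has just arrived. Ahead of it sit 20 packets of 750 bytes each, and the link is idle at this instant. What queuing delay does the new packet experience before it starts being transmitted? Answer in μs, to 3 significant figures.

1450 μs

Each queued packet: L/R = 6000/83000000 = 72.2892 μs.
20 queued → 1445.78 μs.
Queuing delay = 1450 μs.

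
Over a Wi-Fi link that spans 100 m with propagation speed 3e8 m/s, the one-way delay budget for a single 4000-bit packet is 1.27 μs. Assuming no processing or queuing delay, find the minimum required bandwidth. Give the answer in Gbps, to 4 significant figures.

Propagation delay = 100 / 300000000 = 0.333333 μs.
Transmission budget = 1.27 − 0.333333 = 0.936667 μs.
R ≥ L / t_tx = 4000 bits / 9.36667e-07 s = 4.270 Gbps.

4.270 Gbps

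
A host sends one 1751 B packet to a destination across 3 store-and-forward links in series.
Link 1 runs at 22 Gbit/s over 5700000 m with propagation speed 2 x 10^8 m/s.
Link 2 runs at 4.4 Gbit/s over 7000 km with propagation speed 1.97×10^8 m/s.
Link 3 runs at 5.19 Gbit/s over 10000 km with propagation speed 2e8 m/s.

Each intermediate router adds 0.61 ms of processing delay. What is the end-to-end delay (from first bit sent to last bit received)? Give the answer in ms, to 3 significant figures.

L = 1751 × 8 = 14008 bits.
Transmission delays (L/R per hop): 0.000636727, 0.00318364, 0.00269904 ms; sum = 0.0065194 ms.
Propagation delays (d/s per hop): 28.5, 35.533, 50 ms; sum = 114.033 ms.
Processing at 2 router(s): 2 × 0.61 ms = 1.22 ms.
End-to-end = 115 ms.

115 ms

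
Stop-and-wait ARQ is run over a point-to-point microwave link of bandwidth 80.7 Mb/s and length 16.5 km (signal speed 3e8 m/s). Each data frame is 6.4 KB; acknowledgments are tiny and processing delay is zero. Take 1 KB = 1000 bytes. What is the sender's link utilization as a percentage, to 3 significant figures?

85.2 %

t_tx = L/R = 51200/80700000 = 0.000634449 s.
t_prop = 16500/300000000 = 5.5e-05 s; RTT = 0.00011 s.
Cycle = t_tx + RTT = 0.000744449 s.
Utilization = t_tx / cycle = 0.000634449/0.000744449 = 85.2 %.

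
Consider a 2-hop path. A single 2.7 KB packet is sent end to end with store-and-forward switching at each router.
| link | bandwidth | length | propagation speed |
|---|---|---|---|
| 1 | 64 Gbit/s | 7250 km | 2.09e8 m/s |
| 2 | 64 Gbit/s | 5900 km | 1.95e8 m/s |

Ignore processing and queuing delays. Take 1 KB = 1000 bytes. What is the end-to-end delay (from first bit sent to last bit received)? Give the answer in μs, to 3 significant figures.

64900 μs

L = 21600 bits.
Transmission delay per hop = L/R = 21600/64000000000 = 0.3375 μs; 2 hops → 0.675 μs.
Propagation delays (d/s per hop): 34689, 30256.4 μs; sum = 64945.4 μs.
End-to-end = 64900 μs.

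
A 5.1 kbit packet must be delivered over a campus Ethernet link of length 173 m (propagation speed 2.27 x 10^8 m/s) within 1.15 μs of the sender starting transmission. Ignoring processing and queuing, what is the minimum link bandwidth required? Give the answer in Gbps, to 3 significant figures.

Propagation delay = 173 / 227000000 = 0.762115 μs.
Transmission budget = 1.15 − 0.762115 = 0.387885 μs.
R ≥ L / t_tx = 5100 bits / 3.87885e-07 s = 13.1 Gbps.

13.1 Gbps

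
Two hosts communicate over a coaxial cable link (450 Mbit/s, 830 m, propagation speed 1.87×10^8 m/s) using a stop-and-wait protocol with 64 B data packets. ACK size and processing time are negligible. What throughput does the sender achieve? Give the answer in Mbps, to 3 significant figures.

t_tx = L/R = 512/450000000 = 1.13778e-06 s.
t_prop = 830/187000000 = 4.4385e-06 s; RTT = 8.87701e-06 s.
Cycle = t_tx + RTT = 1.00148e-05 s.
Throughput = L / cycle = 512 / 1.00148e-05 = 51.1 Mbps.

51.1 Mbps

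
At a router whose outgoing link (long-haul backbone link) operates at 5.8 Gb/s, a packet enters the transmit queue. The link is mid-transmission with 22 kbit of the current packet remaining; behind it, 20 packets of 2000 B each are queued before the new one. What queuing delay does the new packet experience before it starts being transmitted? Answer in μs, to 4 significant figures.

58.97 μs

Each queued packet: L/R = 16000/5800000000 = 2.75862 μs.
20 queued → 55.1724 μs.
Plus remaining 22000 bits of current packet: 3.7931 μs.
Queuing delay = 58.97 μs.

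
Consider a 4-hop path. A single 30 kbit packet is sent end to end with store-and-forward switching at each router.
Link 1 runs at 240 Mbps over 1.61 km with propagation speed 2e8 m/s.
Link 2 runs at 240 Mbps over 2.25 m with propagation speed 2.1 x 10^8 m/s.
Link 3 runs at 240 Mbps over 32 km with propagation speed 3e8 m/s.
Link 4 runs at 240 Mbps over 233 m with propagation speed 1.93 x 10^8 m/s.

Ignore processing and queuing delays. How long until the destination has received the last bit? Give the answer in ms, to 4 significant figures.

L = 30000 bits.
Transmission delay per hop = L/R = 30000/240000000 = 0.125 ms; 4 hops → 0.5 ms.
Propagation delays (d/s per hop): 0.00805, 1.07143e-05, 0.106667, 0.00120725 ms; sum = 0.115935 ms.
End-to-end = 0.6159 ms.

0.6159 ms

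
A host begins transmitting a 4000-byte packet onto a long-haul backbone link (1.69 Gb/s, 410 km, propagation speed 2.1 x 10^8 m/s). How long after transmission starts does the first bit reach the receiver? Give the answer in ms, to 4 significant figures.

1.952 ms

First bit experiences only propagation delay: d/s = 410000/210000000 = 1.952 ms.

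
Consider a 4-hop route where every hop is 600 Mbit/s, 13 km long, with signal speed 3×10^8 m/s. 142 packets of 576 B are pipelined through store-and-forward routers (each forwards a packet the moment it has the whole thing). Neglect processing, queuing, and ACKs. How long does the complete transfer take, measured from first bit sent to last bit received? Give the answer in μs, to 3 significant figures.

1290 μs

Per-hop transmission t_tx = L/R = 4608/600000000 = 7.68 μs.
Per-hop propagation t_prop = 13000/300000000 = 43.3333 μs.
Pipeline fill: first packet needs 4·t_tx to clear all hops; remaining 141 packets each add one t_tx.
Total = (4+142-1)·t_tx + 4·t_prop = 145·7.68 + 4·43.3333 = 1290 μs.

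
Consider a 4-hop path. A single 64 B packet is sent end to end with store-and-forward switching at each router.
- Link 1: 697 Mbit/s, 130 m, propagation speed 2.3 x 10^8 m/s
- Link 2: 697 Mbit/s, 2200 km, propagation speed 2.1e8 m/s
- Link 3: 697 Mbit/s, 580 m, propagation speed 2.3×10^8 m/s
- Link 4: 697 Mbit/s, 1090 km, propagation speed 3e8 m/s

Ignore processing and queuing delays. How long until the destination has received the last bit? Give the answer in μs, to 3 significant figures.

L = 64 × 8 = 512 bits.
Transmission delay per hop = L/R = 512/697000000 = 0.734577 μs; 4 hops → 2.93831 μs.
Propagation delays (d/s per hop): 0.565217, 10476.2, 2.52174, 3633.33 μs; sum = 14112.6 μs.
End-to-end = 14100 μs.

14100 μs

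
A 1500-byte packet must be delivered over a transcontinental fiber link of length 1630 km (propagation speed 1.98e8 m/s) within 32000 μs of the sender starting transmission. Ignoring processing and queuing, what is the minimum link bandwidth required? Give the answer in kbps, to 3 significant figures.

505 kbps

L = 12000 bits.
Propagation delay = 1630000 / 198000000 = 8232.32 μs.
Transmission budget = 32000 − 8232.32 = 23767.7 μs.
R ≥ L / t_tx = 12000 bits / 0.0237677 s = 505 kbps.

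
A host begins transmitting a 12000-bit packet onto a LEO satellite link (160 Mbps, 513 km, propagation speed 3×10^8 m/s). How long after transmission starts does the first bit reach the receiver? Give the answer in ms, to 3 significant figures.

First bit experiences only propagation delay: d/s = 513000/300000000 = 1.71 ms.

1.71 ms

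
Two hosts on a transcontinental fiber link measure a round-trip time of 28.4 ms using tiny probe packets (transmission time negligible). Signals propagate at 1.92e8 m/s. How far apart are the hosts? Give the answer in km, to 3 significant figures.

One-way propagation = RTT/2 = 14.2 ms.
d = s × t = 192000000 × 0.0142 = 2730 km.

2730 km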